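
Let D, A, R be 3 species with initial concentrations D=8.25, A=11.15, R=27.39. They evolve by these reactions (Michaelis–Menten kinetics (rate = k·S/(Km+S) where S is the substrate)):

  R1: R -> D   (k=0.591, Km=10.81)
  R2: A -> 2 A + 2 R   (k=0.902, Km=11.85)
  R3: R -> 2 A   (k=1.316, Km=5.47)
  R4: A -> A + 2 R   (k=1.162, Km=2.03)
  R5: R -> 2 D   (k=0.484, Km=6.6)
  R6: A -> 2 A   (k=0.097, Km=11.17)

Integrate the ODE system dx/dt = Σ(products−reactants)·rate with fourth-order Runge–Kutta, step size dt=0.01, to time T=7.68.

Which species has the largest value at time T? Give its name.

RK4 with dt=0.01: 768 steps to T=7.68. Trajectory (selected grid times):
t=0.00: D=8.25 A=11.15 R=27.39
t=0.85: D=9.28 A=13.45 R=28.24
t=1.71: D=10.32 A=15.83 R=29.19
t=2.56: D=11.36 A=18.22 R=30.21
t=3.41: D=12.41 A=20.65 R=31.29
t=4.27: D=13.48 A=23.14 R=32.43
t=5.12: D=14.55 A=25.63 R=33.61
t=5.97: D=15.62 A=28.15 R=34.82
t=6.83: D=16.71 A=30.72 R=36.07
t=7.68: D=17.79 A=33.29 R=37.34
At T=7.68: D=17.79 A=33.29 R=37.34; the largest is R.

Dominant species at T: R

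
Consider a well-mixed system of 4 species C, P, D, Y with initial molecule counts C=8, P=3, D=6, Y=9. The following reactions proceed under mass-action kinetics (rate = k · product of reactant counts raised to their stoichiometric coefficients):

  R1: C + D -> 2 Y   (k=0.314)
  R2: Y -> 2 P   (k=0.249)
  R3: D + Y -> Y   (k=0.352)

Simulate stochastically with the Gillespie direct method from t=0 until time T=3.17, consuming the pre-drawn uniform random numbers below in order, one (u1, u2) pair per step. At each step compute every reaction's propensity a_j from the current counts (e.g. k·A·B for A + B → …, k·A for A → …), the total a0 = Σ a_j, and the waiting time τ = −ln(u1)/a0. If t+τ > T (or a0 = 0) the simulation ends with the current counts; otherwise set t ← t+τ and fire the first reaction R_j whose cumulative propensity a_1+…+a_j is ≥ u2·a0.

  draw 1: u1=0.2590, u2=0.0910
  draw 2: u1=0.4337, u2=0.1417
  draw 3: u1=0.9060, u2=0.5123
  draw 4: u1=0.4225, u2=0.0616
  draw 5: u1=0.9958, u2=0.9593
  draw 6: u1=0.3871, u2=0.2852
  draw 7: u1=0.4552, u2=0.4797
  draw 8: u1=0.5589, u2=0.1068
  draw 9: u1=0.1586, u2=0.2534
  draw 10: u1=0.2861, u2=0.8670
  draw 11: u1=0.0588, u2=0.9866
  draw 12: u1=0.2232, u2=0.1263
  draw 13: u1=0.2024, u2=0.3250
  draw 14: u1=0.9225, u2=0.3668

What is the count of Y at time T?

t=0.000: C=8 P=3 D=6 Y=9
Draw 1: a1=15.072, a2=2.241, a3=19.008, a0=36.321; τ=−ln(0.2590)/36.321=0.037 → t=0.037; u2·a0=0.0910·36.321=3.305 ≤ a1=15.072 → R1 fires; C=7 P=3 D=5 Y=11
Draw 2: a1=10.990, a2=2.739, a3=19.360, a0=33.089; τ=−ln(0.4337)/33.089=0.025 → t=0.062; u2·a0=0.1417·33.089=4.689 ≤ a1=10.990 → R1 fires; C=6 P=3 D=4 Y=13
Draw 3: a1=7.536, a2=3.237, a3=18.304, a0=29.077; τ=−ln(0.9060)/29.077=0.003 → t=0.066; u2·a0=0.5123·29.077=14.896; a1+a2=10.773 < 14.896 ≤ a1+…+a3=29.077 → R3 fires; C=6 P=3 D=3 Y=13
Draw 4: a1=5.652, a2=3.237, a3=13.728, a0=22.617; τ=−ln(0.4225)/22.617=0.038 → t=0.104; u2·a0=0.0616·22.617=1.393 ≤ a1=5.652 → R1 fires; C=5 P=3 D=2 Y=15
Draw 5: a1=3.140, a2=3.735, a3=10.560, a0=17.435; τ=−ln(0.9958)/17.435=0.000 → t=0.104; u2·a0=0.9593·17.435=16.725; a1+a2=6.875 < 16.725 ≤ a1+…+a3=17.435 → R3 fires; C=5 P=3 D=1 Y=15
Draw 6: a1=1.570, a2=3.735, a3=5.280, a0=10.585; τ=−ln(0.3871)/10.585=0.090 → t=0.194; u2·a0=0.2852·10.585=3.019; a1=1.570 < 3.019 ≤ a1+a2=5.305 → R2 fires; C=5 P=5 D=1 Y=14
Draw 7: a1=1.570, a2=3.486, a3=4.928, a0=9.984; τ=−ln(0.4552)/9.984=0.079 → t=0.273; u2·a0=0.4797·9.984=4.789; a1=1.570 < 4.789 ≤ a1+a2=5.056 → R2 fires; C=5 P=7 D=1 Y=13
Draw 8: a1=1.570, a2=3.237, a3=4.576, a0=9.383; τ=−ln(0.5589)/9.383=0.062 → t=0.335; u2·a0=0.1068·9.383=1.002 ≤ a1=1.570 → R1 fires; C=4 P=7 D=0 Y=15
Draw 9: a1=0.000, a2=3.735, a3=0.000, a0=3.735; τ=−ln(0.1586)/3.735=0.493 → t=0.828; u2·a0=0.2534·3.735=0.946; a1=0.000 < 0.946 ≤ a1+a2=3.735 → R2 fires; C=4 P=9 D=0 Y=14
Draw 10: a1=0.000, a2=3.486, a3=0.000, a0=3.486; τ=−ln(0.2861)/3.486=0.359 → t=1.187; u2·a0=0.8670·3.486=3.022; a1=0.000 < 3.022 ≤ a1+a2=3.486 → R2 fires; C=4 P=11 D=0 Y=13
Draw 11: a1=0.000, a2=3.237, a3=0.000, a0=3.237; τ=−ln(0.0588)/3.237=0.875 → t=2.062; u2·a0=0.9866·3.237=3.194; a1=0.000 < 3.194 ≤ a1+a2=3.237 → R2 fires; C=4 P=13 D=0 Y=12
Draw 12: a1=0.000, a2=2.988, a3=0.000, a0=2.988; τ=−ln(0.2232)/2.988=0.502 → t=2.564; u2·a0=0.1263·2.988=0.377; a1=0.000 < 0.377 ≤ a1+a2=2.988 → R2 fires; C=4 P=15 D=0 Y=11
Draw 13: a1=0.000, a2=2.739, a3=0.000, a0=2.739; τ=−ln(0.2024)/2.739=0.583 → t=3.147; u2·a0=0.3250·2.739=0.890; a1=0.000 < 0.890 ≤ a1+a2=2.739 → R2 fires; C=4 P=17 D=0 Y=10
Draw 14: a1=0.000, a2=2.490, a3=0.000, a0=2.490; τ=−ln(0.9225)/2.490=0.032 → t=3.180 > T=3.17: stop.
Read off Y at T=3.17: 10

Y at T = 10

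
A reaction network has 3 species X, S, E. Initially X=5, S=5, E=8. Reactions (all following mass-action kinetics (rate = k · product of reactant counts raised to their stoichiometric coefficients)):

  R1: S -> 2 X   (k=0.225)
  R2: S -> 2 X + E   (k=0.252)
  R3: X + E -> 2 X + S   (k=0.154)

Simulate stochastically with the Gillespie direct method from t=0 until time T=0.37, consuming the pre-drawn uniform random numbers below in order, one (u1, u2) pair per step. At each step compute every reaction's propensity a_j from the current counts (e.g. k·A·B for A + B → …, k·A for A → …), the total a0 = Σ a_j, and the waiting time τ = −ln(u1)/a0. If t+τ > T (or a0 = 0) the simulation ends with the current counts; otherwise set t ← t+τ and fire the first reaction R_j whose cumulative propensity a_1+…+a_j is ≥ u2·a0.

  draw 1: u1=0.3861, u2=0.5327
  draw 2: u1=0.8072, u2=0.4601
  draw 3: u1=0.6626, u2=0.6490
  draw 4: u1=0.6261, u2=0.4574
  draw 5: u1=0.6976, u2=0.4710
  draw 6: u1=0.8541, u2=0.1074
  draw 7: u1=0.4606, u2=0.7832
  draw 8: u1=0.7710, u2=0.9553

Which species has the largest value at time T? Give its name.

Dominant species at T: X

t=0.000: X=5 S=5 E=8
Draw 1: a1=1.125, a2=1.260, a3=6.160, a0=8.545; τ=−ln(0.3861)/8.545=0.111 → t=0.111; u2·a0=0.5327·8.545=4.552; a1+a2=2.385 < 4.552 ≤ a1+…+a3=8.545 → R3 fires; X=6 S=6 E=7
Draw 2: a1=1.350, a2=1.512, a3=6.468, a0=9.330; τ=−ln(0.8072)/9.330=0.023 → t=0.134; u2·a0=0.4601·9.330=4.293; a1+a2=2.862 < 4.293 ≤ a1+…+a3=9.330 → R3 fires; X=7 S=7 E=6
Draw 3: a1=1.575, a2=1.764, a3=6.468, a0=9.807; τ=−ln(0.6626)/9.807=0.042 → t=0.176; u2·a0=0.6490·9.807=6.365; a1+a2=3.339 < 6.365 ≤ a1+…+a3=9.807 → R3 fires; X=8 S=8 E=5
Draw 4: a1=1.800, a2=2.016, a3=6.160, a0=9.976; τ=−ln(0.6261)/9.976=0.047 → t=0.223; u2·a0=0.4574·9.976=4.563; a1+a2=3.816 < 4.563 ≤ a1+…+a3=9.976 → R3 fires; X=9 S=9 E=4
Draw 5: a1=2.025, a2=2.268, a3=5.544, a0=9.837; τ=−ln(0.6976)/9.837=0.037 → t=0.260; u2·a0=0.4710·9.837=4.633; a1+a2=4.293 < 4.633 ≤ a1+…+a3=9.837 → R3 fires; X=10 S=10 E=3
Draw 6: a1=2.250, a2=2.520, a3=4.620, a0=9.390; τ=−ln(0.8541)/9.390=0.017 → t=0.277; u2·a0=0.1074·9.390=1.008 ≤ a1=2.250 → R1 fires; X=12 S=9 E=3
Draw 7: a1=2.025, a2=2.268, a3=5.544, a0=9.837; τ=−ln(0.4606)/9.837=0.079 → t=0.355; u2·a0=0.7832·9.837=7.704; a1+a2=4.293 < 7.704 ≤ a1+…+a3=9.837 → R3 fires; X=13 S=10 E=2
Draw 8: a1=2.250, a2=2.520, a3=4.004, a0=8.774; τ=−ln(0.7710)/8.774=0.030 → t=0.385 > T=0.37: stop.
At T=0.37: X=13 S=10 E=2; the largest is X.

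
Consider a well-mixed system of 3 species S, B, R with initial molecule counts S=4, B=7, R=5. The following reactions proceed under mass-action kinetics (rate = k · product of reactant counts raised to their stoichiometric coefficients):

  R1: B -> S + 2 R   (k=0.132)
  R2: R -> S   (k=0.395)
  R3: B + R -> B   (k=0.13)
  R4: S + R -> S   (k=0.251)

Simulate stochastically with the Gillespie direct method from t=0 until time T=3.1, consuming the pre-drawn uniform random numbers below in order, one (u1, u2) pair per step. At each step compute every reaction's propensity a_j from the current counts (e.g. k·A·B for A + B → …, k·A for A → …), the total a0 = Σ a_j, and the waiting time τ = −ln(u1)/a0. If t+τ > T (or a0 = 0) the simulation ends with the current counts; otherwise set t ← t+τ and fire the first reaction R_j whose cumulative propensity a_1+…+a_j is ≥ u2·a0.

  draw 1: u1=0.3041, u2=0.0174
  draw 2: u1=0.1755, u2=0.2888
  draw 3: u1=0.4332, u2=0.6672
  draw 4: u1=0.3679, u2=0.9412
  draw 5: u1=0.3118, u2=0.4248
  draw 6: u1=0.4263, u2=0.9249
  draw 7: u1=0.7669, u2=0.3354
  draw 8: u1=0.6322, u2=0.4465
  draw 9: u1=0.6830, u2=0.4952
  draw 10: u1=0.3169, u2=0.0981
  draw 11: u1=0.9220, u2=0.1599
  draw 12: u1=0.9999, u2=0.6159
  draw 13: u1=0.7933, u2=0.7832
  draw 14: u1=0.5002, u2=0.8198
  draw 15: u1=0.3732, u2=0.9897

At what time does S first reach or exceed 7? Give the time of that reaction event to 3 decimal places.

t=0.000: S=4 B=7 R=5
Draw 1: a1=0.924, a2=1.975, a3=4.550, a4=5.020, a0=12.469; τ=−ln(0.3041)/12.469=0.095 → t=0.095; u2·a0=0.0174·12.469=0.217 ≤ a1=0.924 → R1 fires; S=5 B=6 R=7
Draw 2: a1=0.792, a2=2.765, a3=5.460, a4=8.785, a0=17.802; τ=−ln(0.1755)/17.802=0.098 → t=0.193; u2·a0=0.2888·17.802=5.141; a1+a2=3.557 < 5.141 ≤ a1+…+a3=9.017 → R3 fires; S=5 B=6 R=6
Draw 3: a1=0.792, a2=2.370, a3=4.680, a4=7.530, a0=15.372; τ=−ln(0.4332)/15.372=0.054 → t=0.248; u2·a0=0.6672·15.372=10.256; a1+…+a3=7.842 < 10.256 ≤ a1+…+a4=15.372 → R4 fires; S=5 B=6 R=5
Draw 4: a1=0.792, a2=1.975, a3=3.900, a4=6.275, a0=12.942; τ=−ln(0.3679)/12.942=0.077 → t=0.325; u2·a0=0.9412·12.942=12.181; a1+…+a3=6.667 < 12.181 ≤ a1+…+a4=12.942 → R4 fires; S=5 B=6 R=4
Draw 5: a1=0.792, a2=1.580, a3=3.120, a4=5.020, a0=10.512; τ=−ln(0.3118)/10.512=0.111 → t=0.436; u2·a0=0.4248·10.512=4.465; a1+a2=2.372 < 4.465 ≤ a1+…+a3=5.492 → R3 fires; S=5 B=6 R=3
Draw 6: a1=0.792, a2=1.185, a3=2.340, a4=3.765, a0=8.082; τ=−ln(0.4263)/8.082=0.105 → t=0.541; u2·a0=0.9249·8.082=7.475; a1+…+a3=4.317 < 7.475 ≤ a1+…+a4=8.082 → R4 fires; S=5 B=6 R=2
Draw 7: a1=0.792, a2=0.790, a3=1.560, a4=2.510, a0=5.652; τ=−ln(0.7669)/5.652=0.047 → t=0.588; u2·a0=0.3354·5.652=1.896; a1+a2=1.582 < 1.896 ≤ a1+…+a3=3.142 → R3 fires; S=5 B=6 R=1
Draw 8: a1=0.792, a2=0.395, a3=0.780, a4=1.255, a0=3.222; τ=−ln(0.6322)/3.222=0.142 → t=0.731; u2·a0=0.4465·3.222=1.439; a1+a2=1.187 < 1.439 ≤ a1+…+a3=1.967 → R3 fires; S=5 B=6 R=0
Draw 9: a1=0.792, a2=0.000, a3=0.000, a4=0.000, a0=0.792; τ=−ln(0.6830)/0.792=0.481 → t=1.212; u2·a0=0.4952·0.792=0.392 ≤ a1=0.792 → R1 fires; S=6 B=5 R=2
Draw 10: a1=0.660, a2=0.790, a3=1.300, a4=3.012, a0=5.762; τ=−ln(0.3169)/5.762=0.199 → t=1.411; u2·a0=0.0981·5.762=0.565 ≤ a1=0.660 → R1 fires; S=7 B=4 R=4
Draw 11: a1=0.528, a2=1.580, a3=2.080, a4=7.028, a0=11.216; τ=−ln(0.9220)/11.216=0.007 → t=1.419; u2·a0=0.1599·11.216=1.793; a1=0.528 < 1.793 ≤ a1+a2=2.108 → R2 fires; S=8 B=4 R=3
Draw 12: a1=0.528, a2=1.185, a3=1.560, a4=6.024, a0=9.297; τ=−ln(0.9999)/9.297=0.000 → t=1.419; u2·a0=0.6159·9.297=5.726; a1+…+a3=3.273 < 5.726 ≤ a1+…+a4=9.297 → R4 fires; S=8 B=4 R=2
Draw 13: a1=0.528, a2=0.790, a3=1.040, a4=4.016, a0=6.374; τ=−ln(0.7933)/6.374=0.036 → t=1.455; u2·a0=0.7832·6.374=4.992; a1+…+a3=2.358 < 4.992 ≤ a1+…+a4=6.374 → R4 fires; S=8 B=4 R=1
Draw 14: a1=0.528, a2=0.395, a3=0.520, a4=2.008, a0=3.451; τ=−ln(0.5002)/3.451=0.201 → t=1.656; u2·a0=0.8198·3.451=2.829; a1+…+a3=1.443 < 2.829 ≤ a1+…+a4=3.451 → R4 fires; S=8 B=4 R=0
Draw 15: a1=0.528, a2=0.000, a3=0.000, a4=0.000, a0=0.528; τ=−ln(0.3732)/0.528=1.867 → t=3.522 > T=3.1: stop.
S first becomes ≥ 7 when it reaches 7 at the event at t=1.411.

Threshold first reached at t = 1.411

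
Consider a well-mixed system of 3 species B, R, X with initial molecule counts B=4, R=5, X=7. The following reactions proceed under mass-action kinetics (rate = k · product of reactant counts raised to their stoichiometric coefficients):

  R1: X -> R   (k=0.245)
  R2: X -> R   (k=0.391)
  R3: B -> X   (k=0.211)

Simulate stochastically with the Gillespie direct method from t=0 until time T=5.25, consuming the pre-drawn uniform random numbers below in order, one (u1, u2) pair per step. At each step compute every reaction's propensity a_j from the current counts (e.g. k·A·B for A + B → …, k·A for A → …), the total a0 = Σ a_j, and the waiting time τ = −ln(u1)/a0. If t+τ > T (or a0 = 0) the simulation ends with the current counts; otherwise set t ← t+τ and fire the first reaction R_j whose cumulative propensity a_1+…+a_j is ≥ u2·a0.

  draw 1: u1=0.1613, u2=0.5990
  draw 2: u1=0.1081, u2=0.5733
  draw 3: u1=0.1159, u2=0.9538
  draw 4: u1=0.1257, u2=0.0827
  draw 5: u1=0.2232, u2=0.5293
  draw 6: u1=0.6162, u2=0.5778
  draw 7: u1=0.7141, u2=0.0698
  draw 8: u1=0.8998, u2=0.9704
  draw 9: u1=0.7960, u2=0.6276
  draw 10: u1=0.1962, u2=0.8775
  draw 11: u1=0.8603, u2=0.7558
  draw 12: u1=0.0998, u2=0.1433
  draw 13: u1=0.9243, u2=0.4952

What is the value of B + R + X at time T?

Value at T = 16

Check how each reaction changes W = B + R + X (weight of products minus weight of reactants):
R1: X -> R: (1·1) − (1·1) = 1 − 1 = 0
R2: X -> R: (1·1) − (1·1) = 1 − 1 = 0
R3: B -> X: (1·1) − (1·1) = 1 − 1 = 0
Every reaction leaves W unchanged, so W is conserved and no simulation is needed: W(T) = W(0) = 4 + 5 + 7 = 16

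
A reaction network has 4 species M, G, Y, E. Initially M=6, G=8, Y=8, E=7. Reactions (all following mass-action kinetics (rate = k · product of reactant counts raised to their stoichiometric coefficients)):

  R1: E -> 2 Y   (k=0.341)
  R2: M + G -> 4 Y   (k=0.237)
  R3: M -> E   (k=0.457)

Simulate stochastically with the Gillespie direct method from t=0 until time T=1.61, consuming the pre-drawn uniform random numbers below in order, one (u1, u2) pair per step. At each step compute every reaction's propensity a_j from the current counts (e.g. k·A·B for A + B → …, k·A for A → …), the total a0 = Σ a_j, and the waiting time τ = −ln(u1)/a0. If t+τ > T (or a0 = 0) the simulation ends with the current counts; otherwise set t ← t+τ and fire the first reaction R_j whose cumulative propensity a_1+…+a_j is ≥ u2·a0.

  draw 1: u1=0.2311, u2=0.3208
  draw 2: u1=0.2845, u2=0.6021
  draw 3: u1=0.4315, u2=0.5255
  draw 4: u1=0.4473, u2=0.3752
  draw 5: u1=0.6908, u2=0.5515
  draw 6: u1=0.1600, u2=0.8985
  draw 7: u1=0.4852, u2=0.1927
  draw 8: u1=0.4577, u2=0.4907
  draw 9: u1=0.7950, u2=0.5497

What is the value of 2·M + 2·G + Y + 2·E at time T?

Check how each reaction changes W = 2·M + 2·G + Y + 2·E (weight of products minus weight of reactants):
R1: E -> 2 Y: (1·2) − (2·1) = 2 − 2 = 0
R2: M + G -> 4 Y: (1·4) − (2·1 + 2·1) = 4 − 4 = 0
R3: M -> E: (2·1) − (2·1) = 2 − 2 = 0
Every reaction leaves W unchanged, so W is conserved and no simulation is needed: W(T) = W(0) = 2·6 + 2·8 + 8 + 2·7 = 50

Value at T = 50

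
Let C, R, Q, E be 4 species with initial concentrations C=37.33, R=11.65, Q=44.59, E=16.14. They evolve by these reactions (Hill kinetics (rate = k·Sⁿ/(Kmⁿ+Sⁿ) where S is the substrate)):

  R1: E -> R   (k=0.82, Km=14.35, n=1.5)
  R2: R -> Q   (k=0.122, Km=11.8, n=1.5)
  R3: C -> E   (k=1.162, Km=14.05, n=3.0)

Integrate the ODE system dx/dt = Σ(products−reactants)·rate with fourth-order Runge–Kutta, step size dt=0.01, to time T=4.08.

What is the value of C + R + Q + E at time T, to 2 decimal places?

Value at T = 109.71

Check how each reaction changes W = C + R + Q + E (weight of products minus weight of reactants):
R1: E -> R: (1·1) − (1·1) = 1 − 1 = 0
R2: R -> Q: (1·1) − (1·1) = 1 − 1 = 0
R3: C -> E: (1·1) − (1·1) = 1 − 1 = 0
Every reaction leaves W unchanged, so W is conserved and no simulation is needed: W(T) = W(0) = 37.33 + 11.65 + 44.59 + 16.14 = 109.71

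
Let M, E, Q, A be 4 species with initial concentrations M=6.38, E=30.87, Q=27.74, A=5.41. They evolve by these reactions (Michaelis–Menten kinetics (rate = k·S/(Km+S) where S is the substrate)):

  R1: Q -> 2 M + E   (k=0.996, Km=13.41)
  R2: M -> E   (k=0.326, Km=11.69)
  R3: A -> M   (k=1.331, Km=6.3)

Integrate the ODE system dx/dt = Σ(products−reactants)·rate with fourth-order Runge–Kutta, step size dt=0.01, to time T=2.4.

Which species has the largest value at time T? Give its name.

RK4 with dt=0.01: 240 steps to T=2.4. Trajectory (selected grid times):
t=0.00: M=6.38 E=30.87 Q=27.74 A=5.41
t=0.27: M=6.87 E=31.08 Q=27.56 A=5.25
t=0.53: M=7.35 E=31.29 Q=27.38 A=5.09
t=0.80: M=7.83 E=31.50 Q=27.20 A=4.93
t=1.07: M=8.31 E=31.72 Q=27.02 A=4.77
t=1.33: M=8.77 E=31.93 Q=26.85 A=4.63
t=1.60: M=9.24 E=32.15 Q=26.67 A=4.48
t=1.87: M=9.71 E=32.36 Q=26.49 A=4.33
t=2.13: M=10.15 E=32.57 Q=26.32 A=4.19
t=2.40: M=10.61 E=32.79 Q=26.14 A=4.05
At T=2.4: M=10.61 E=32.79 Q=26.14 A=4.05; the largest is E.

Dominant species at T: E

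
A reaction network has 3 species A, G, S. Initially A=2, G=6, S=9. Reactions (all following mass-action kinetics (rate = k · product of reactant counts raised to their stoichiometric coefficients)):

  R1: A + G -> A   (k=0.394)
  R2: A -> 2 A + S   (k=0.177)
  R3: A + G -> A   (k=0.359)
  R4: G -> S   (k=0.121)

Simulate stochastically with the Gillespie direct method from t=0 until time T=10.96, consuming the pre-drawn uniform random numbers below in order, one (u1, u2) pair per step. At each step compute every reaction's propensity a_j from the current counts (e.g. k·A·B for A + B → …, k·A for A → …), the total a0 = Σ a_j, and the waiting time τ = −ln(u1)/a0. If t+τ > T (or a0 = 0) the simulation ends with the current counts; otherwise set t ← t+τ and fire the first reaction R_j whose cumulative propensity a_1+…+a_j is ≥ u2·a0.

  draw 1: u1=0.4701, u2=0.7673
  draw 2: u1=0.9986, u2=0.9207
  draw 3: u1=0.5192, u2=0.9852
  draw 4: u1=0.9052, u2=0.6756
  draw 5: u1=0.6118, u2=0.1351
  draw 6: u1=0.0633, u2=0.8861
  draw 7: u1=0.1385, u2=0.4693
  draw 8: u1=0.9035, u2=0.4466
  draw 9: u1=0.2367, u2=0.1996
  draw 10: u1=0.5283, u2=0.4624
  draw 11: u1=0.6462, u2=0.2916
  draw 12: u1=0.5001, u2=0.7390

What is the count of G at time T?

t=0.000: A=2 G=6 S=9
Draw 1: a1=4.728, a2=0.354, a3=4.308, a4=0.726, a0=10.116; τ=−ln(0.4701)/10.116=0.075 → t=0.075; u2·a0=0.7673·10.116=7.762; a1+a2=5.082 < 7.762 ≤ a1+…+a3=9.390 → R3 fires; A=2 G=5 S=9
Draw 2: a1=3.940, a2=0.354, a3=3.590, a4=0.605, a0=8.489; τ=−ln(0.9986)/8.489=0.000 → t=0.075; u2·a0=0.9207·8.489=7.816; a1+a2=4.294 < 7.816 ≤ a1+…+a3=7.884 → R3 fires; A=2 G=4 S=9
Draw 3: a1=3.152, a2=0.354, a3=2.872, a4=0.484, a0=6.862; τ=−ln(0.5192)/6.862=0.096 → t=0.170; u2·a0=0.9852·6.862=6.760; a1+…+a3=6.378 < 6.760 ≤ a1+…+a4=6.862 → R4 fires; A=2 G=3 S=10
Draw 4: a1=2.364, a2=0.354, a3=2.154, a4=0.363, a0=5.235; τ=−ln(0.9052)/5.235=0.019 → t=0.189; u2·a0=0.6756·5.235=3.537; a1+a2=2.718 < 3.537 ≤ a1+…+a3=4.872 → R3 fires; A=2 G=2 S=10
Draw 5: a1=1.576, a2=0.354, a3=1.436, a4=0.242, a0=3.608; τ=−ln(0.6118)/3.608=0.136 → t=0.326; u2·a0=0.1351·3.608=0.487 ≤ a1=1.576 → R1 fires; A=2 G=1 S=10
Draw 6: a1=0.788, a2=0.354, a3=0.718, a4=0.121, a0=1.981; τ=−ln(0.0633)/1.981=1.393 → t=1.719; u2·a0=0.8861·1.981=1.755; a1+a2=1.142 < 1.755 ≤ a1+…+a3=1.860 → R3 fires; A=2 G=0 S=10
Draw 7: a1=0.000, a2=0.354, a3=0.000, a4=0.000, a0=0.354; τ=−ln(0.1385)/0.354=5.584 → t=7.303; u2·a0=0.4693·0.354=0.166; a1=0.000 < 0.166 ≤ a1+a2=0.354 → R2 fires; A=3 G=0 S=11
Draw 8: a1=0.000, a2=0.531, a3=0.000, a4=0.000, a0=0.531; τ=−ln(0.9035)/0.531=0.191 → t=7.494; u2·a0=0.4466·0.531=0.237; a1=0.000 < 0.237 ≤ a1+a2=0.531 → R2 fires; A=4 G=0 S=12
Draw 9: a1=0.000, a2=0.708, a3=0.000, a4=0.000, a0=0.708; τ=−ln(0.2367)/0.708=2.035 → t=9.529; u2·a0=0.1996·0.708=0.141; a1=0.000 < 0.141 ≤ a1+a2=0.708 → R2 fires; A=5 G=0 S=13
Draw 10: a1=0.000, a2=0.885, a3=0.000, a4=0.000, a0=0.885; τ=−ln(0.5283)/0.885=0.721 → t=10.250; u2·a0=0.4624·0.885=0.409; a1=0.000 < 0.409 ≤ a1+a2=0.885 → R2 fires; A=6 G=0 S=14
Draw 11: a1=0.000, a2=1.062, a3=0.000, a4=0.000, a0=1.062; τ=−ln(0.6462)/1.062=0.411 → t=10.662; u2·a0=0.2916·1.062=0.310; a1=0.000 < 0.310 ≤ a1+a2=1.062 → R2 fires; A=7 G=0 S=15
Draw 12: a1=0.000, a2=1.239, a3=0.000, a4=0.000, a0=1.239; τ=−ln(0.5001)/1.239=0.559 → t=11.221 > T=10.96: stop.
Read off G at T=10.96: 0

G at T = 0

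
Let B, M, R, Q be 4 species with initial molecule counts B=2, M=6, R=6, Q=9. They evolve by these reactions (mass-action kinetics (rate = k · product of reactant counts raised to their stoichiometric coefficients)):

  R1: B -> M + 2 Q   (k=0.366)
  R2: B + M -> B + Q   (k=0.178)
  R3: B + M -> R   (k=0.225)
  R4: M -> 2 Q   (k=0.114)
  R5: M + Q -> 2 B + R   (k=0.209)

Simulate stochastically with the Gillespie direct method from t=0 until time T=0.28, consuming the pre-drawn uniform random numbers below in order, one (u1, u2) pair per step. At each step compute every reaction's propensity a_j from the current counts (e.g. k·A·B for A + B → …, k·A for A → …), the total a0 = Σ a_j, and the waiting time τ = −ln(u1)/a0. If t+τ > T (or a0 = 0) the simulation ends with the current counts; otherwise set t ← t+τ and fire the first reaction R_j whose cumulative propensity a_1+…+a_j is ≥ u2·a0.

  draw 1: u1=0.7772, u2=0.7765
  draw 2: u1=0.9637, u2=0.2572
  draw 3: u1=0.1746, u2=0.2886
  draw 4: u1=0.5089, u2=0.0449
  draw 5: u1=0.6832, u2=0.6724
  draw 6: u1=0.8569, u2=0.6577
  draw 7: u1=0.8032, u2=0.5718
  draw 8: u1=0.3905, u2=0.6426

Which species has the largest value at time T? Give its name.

t=0.000: B=2 M=6 R=6 Q=9
Draw 1: a1=0.732, a2=2.136, a3=2.700, a4=0.684, a5=11.286, a0=17.538; τ=−ln(0.7772)/17.538=0.014 → t=0.014; u2·a0=0.7765·17.538=13.618; a1+…+a4=6.252 < 13.618 ≤ a1+…+a5=17.538 → R5 fires; B=4 M=5 R=7 Q=8
Draw 2: a1=1.464, a2=3.560, a3=4.500, a4=0.570, a5=8.360, a0=18.454; τ=−ln(0.9637)/18.454=0.002 → t=0.016; u2·a0=0.2572·18.454=4.746; a1=1.464 < 4.746 ≤ a1+a2=5.024 → R2 fires; B=4 M=4 R=7 Q=9
Draw 3: a1=1.464, a2=2.848, a3=3.600, a4=0.456, a5=7.524, a0=15.892; τ=−ln(0.1746)/15.892=0.110 → t=0.126; u2·a0=0.2886·15.892=4.586; a1+a2=4.312 < 4.586 ≤ a1+…+a3=7.912 → R3 fires; B=3 M=3 R=8 Q=9
Draw 4: a1=1.098, a2=1.602, a3=2.025, a4=0.342, a5=5.643, a0=10.710; τ=−ln(0.5089)/10.710=0.063 → t=0.189; u2·a0=0.0449·10.710=0.481 ≤ a1=1.098 → R1 fires; B=2 M=4 R=8 Q=11
Draw 5: a1=0.732, a2=1.424, a3=1.800, a4=0.456, a5=9.196, a0=13.608; τ=−ln(0.6832)/13.608=0.028 → t=0.217; u2·a0=0.6724·13.608=9.150; a1+…+a4=4.412 < 9.150 ≤ a1+…+a5=13.608 → R5 fires; B=4 M=3 R=9 Q=10
Draw 6: a1=1.464, a2=2.136, a3=2.700, a4=0.342, a5=6.270, a0=12.912; τ=−ln(0.8569)/12.912=0.012 → t=0.229; u2·a0=0.6577·12.912=8.492; a1+…+a4=6.642 < 8.492 ≤ a1+…+a5=12.912 → R5 fires; B=6 M=2 R=10 Q=9
Draw 7: a1=2.196, a2=2.136, a3=2.700, a4=0.228, a5=3.762, a0=11.022; τ=−ln(0.8032)/11.022=0.020 → t=0.249; u2·a0=0.5718·11.022=6.302; a1+a2=4.332 < 6.302 ≤ a1+…+a3=7.032 → R3 fires; B=5 M=1 R=11 Q=9
Draw 8: a1=1.830, a2=0.890, a3=1.125, a4=0.114, a5=1.881, a0=5.840; τ=−ln(0.3905)/5.840=0.161 → t=0.410 > T=0.28: stop.
At T=0.28: B=5 M=1 R=11 Q=9; the largest is R.

Dominant species at T: R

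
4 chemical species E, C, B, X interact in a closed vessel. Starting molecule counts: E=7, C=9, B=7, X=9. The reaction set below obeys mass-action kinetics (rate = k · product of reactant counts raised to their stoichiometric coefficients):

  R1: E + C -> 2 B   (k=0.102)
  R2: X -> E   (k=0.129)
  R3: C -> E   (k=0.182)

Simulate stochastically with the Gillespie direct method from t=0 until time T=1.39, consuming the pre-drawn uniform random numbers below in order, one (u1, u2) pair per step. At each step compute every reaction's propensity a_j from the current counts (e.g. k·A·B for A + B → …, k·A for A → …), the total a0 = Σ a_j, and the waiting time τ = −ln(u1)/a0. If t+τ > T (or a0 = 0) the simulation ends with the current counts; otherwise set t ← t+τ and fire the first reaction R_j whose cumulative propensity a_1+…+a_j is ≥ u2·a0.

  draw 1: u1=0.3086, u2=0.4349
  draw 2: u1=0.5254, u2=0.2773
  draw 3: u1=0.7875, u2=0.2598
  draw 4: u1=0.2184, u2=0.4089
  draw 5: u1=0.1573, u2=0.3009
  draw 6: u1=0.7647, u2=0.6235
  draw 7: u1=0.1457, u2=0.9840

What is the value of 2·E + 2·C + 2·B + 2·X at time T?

Check how each reaction changes W = 2·E + 2·C + 2·B + 2·X (weight of products minus weight of reactants):
R1: E + C -> 2 B: (2·2) − (2·1 + 2·1) = 4 − 4 = 0
R2: X -> E: (2·1) − (2·1) = 2 − 2 = 0
R3: C -> E: (2·1) − (2·1) = 2 − 2 = 0
Every reaction leaves W unchanged, so W is conserved and no simulation is needed: W(T) = W(0) = 2·7 + 2·9 + 2·7 + 2·9 = 64

Value at T = 64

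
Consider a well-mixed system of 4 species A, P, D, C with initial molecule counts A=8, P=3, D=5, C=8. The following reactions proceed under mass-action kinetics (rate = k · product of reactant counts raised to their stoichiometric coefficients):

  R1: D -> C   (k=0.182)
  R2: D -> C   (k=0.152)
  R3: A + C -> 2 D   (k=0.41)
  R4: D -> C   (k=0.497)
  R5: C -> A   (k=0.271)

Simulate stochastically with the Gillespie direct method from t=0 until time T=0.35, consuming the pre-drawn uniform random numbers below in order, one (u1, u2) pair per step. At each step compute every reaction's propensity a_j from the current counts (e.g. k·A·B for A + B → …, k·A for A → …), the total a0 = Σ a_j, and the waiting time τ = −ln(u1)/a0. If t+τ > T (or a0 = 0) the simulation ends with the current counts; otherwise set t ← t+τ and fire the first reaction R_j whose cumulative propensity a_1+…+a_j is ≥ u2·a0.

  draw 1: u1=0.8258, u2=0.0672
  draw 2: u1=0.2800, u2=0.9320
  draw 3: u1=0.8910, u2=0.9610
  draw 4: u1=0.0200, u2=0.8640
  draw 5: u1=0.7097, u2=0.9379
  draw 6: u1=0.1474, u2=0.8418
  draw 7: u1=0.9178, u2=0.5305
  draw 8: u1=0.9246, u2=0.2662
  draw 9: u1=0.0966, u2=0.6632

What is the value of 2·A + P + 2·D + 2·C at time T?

Value at T = 45

Check how each reaction changes W = 2·A + P + 2·D + 2·C (weight of products minus weight of reactants):
R1: D -> C: (2·1) − (2·1) = 2 − 2 = 0
R2: D -> C: (2·1) − (2·1) = 2 − 2 = 0
R3: A + C -> 2 D: (2·2) − (2·1 + 2·1) = 4 − 4 = 0
R4: D -> C: (2·1) − (2·1) = 2 − 2 = 0
R5: C -> A: (2·1) − (2·1) = 2 − 2 = 0
Every reaction leaves W unchanged, so W is conserved and no simulation is needed: W(T) = W(0) = 2·8 + 3 + 2·5 + 2·8 = 45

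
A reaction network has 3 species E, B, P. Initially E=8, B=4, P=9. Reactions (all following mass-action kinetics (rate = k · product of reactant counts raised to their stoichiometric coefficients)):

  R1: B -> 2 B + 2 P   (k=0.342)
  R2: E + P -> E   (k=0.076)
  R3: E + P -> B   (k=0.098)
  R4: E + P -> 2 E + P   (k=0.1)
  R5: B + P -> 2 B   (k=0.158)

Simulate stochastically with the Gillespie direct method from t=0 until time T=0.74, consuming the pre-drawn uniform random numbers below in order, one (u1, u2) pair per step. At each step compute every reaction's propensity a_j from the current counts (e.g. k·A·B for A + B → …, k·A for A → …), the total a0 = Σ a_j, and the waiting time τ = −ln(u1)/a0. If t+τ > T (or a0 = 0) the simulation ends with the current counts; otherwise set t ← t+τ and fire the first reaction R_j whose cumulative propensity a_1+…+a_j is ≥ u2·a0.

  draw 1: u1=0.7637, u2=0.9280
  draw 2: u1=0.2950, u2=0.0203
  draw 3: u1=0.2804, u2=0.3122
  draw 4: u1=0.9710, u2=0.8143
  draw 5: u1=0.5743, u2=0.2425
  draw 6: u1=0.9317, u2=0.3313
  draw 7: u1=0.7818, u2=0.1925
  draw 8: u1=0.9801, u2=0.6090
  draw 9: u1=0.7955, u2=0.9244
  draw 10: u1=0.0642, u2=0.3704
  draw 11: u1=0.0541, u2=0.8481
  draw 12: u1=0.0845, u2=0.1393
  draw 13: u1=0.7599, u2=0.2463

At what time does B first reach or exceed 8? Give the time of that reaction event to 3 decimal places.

t=0.000: E=8 B=4 P=9
Draw 1: a1=1.368, a2=5.472, a3=7.056, a4=7.200, a5=5.688, a0=26.784; τ=−ln(0.7637)/26.784=0.010 → t=0.010; u2·a0=0.9280·26.784=24.856; a1+…+a4=21.096 < 24.856 ≤ a1+…+a5=26.784 → R5 fires; E=8 B=5 P=8
Draw 2: a1=1.710, a2=4.864, a3=6.272, a4=6.400, a5=6.320, a0=25.566; τ=−ln(0.2950)/25.566=0.048 → t=0.058; u2·a0=0.0203·25.566=0.519 ≤ a1=1.710 → R1 fires; E=8 B=6 P=10
Draw 3: a1=2.052, a2=6.080, a3=7.840, a4=8.000, a5=9.480, a0=33.452; τ=−ln(0.2804)/33.452=0.038 → t=0.096; u2·a0=0.3122·33.452=10.444; a1+a2=8.132 < 10.444 ≤ a1+…+a3=15.972 → R3 fires; E=7 B=7 P=9
Draw 4: a1=2.394, a2=4.788, a3=6.174, a4=6.300, a5=9.954, a0=29.610; τ=−ln(0.9710)/29.610=0.001 → t=0.097; u2·a0=0.8143·29.610=24.111; a1+…+a4=19.656 < 24.111 ≤ a1+…+a5=29.610 → R5 fires; E=7 B=8 P=8
Draw 5: a1=2.736, a2=4.256, a3=5.488, a4=5.600, a5=10.112, a0=28.192; τ=−ln(0.5743)/28.192=0.020 → t=0.116; u2·a0=0.2425·28.192=6.837; a1=2.736 < 6.837 ≤ a1+a2=6.992 → R2 fires; E=7 B=8 P=7
Draw 6: a1=2.736, a2=3.724, a3=4.802, a4=4.900, a5=8.848, a0=25.010; τ=−ln(0.9317)/25.010=0.003 → t=0.119; u2·a0=0.3313·25.010=8.286; a1+a2=6.460 < 8.286 ≤ a1+…+a3=11.262 → R3 fires; E=6 B=9 P=6
Draw 7: a1=3.078, a2=2.736, a3=3.528, a4=3.600, a5=8.532, a0=21.474; τ=−ln(0.7818)/21.474=0.011 → t=0.131; u2·a0=0.1925·21.474=4.134; a1=3.078 < 4.134 ≤ a1+a2=5.814 → R2 fires; E=6 B=9 P=5
Draw 8: a1=3.078, a2=2.280, a3=2.940, a4=3.000, a5=7.110, a0=18.408; τ=−ln(0.9801)/18.408=0.001 → t=0.132; u2·a0=0.6090·18.408=11.210; a1+…+a3=8.298 < 11.210 ≤ a1+…+a4=11.298 → R4 fires; E=7 B=9 P=5
Draw 9: a1=3.078, a2=2.660, a3=3.430, a4=3.500, a5=7.110, a0=19.778; τ=−ln(0.7955)/19.778=0.012 → t=0.143; u2·a0=0.9244·19.778=18.283; a1+…+a4=12.668 < 18.283 ≤ a1+…+a5=19.778 → R5 fires; E=7 B=10 P=4
Draw 10: a1=3.420, a2=2.128, a3=2.744, a4=2.800, a5=6.320, a0=17.412; τ=−ln(0.0642)/17.412=0.158 → t=0.301; u2·a0=0.3704·17.412=6.449; a1+a2=5.548 < 6.449 ≤ a1+…+a3=8.292 → R3 fires; E=6 B=11 P=3
Draw 11: a1=3.762, a2=1.368, a3=1.764, a4=1.800, a5=5.214, a0=13.908; τ=−ln(0.0541)/13.908=0.210 → t=0.511; u2·a0=0.8481·13.908=11.795; a1+…+a4=8.694 < 11.795 ≤ a1+…+a5=13.908 → R5 fires; E=6 B=12 P=2
Draw 12: a1=4.104, a2=0.912, a3=1.176, a4=1.200, a5=3.792, a0=11.184; τ=−ln(0.0845)/11.184=0.221 → t=0.732; u2·a0=0.1393·11.184=1.558 ≤ a1=4.104 → R1 fires; E=6 B=13 P=4
Draw 13: a1=4.446, a2=1.824, a3=2.352, a4=2.400, a5=8.216, a0=19.238; τ=−ln(0.7599)/19.238=0.014 → t=0.746 > T=0.74: stop.
B first becomes ≥ 8 when it reaches 8 at the event at t=0.097.

Threshold first reached at t = 0.097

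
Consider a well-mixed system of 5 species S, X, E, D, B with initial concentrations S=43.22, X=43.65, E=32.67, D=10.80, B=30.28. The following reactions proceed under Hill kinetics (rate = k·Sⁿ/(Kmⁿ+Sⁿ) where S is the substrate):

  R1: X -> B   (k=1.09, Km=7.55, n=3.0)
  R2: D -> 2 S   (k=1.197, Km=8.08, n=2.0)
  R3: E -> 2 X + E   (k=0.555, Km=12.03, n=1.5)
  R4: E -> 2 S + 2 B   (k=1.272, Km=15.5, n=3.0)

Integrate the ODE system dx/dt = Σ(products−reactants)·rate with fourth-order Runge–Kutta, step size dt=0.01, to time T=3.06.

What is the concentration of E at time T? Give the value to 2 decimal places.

RK4 with dt=0.01: 306 steps to T=3.06. Trajectory (selected grid times):
t=0.00: S=43.22 X=43.65 E=32.67 D=10.80 B=30.28
t=0.34: S=44.52 X=43.59 E=32.28 D=10.54 B=31.43
t=0.68: S=45.80 X=43.53 E=31.89 D=10.29 B=32.57
t=1.02: S=47.08 X=43.46 E=31.50 D=10.04 B=33.72
t=1.36: S=48.34 X=43.40 E=31.12 D=9.79 B=34.86
t=1.70: S=49.58 X=43.34 E=30.73 D=9.55 B=35.99
t=2.04: S=50.82 X=43.27 E=30.35 D=9.32 B=37.13
t=2.38: S=52.04 X=43.20 E=29.97 D=9.09 B=38.26
t=2.72: S=53.25 X=43.13 E=29.59 D=8.86 B=39.39
t=3.06: S=54.44 X=43.06 E=29.21 D=8.64 B=40.51
Read off E at T=3.06: 29.21

E at T = 29.21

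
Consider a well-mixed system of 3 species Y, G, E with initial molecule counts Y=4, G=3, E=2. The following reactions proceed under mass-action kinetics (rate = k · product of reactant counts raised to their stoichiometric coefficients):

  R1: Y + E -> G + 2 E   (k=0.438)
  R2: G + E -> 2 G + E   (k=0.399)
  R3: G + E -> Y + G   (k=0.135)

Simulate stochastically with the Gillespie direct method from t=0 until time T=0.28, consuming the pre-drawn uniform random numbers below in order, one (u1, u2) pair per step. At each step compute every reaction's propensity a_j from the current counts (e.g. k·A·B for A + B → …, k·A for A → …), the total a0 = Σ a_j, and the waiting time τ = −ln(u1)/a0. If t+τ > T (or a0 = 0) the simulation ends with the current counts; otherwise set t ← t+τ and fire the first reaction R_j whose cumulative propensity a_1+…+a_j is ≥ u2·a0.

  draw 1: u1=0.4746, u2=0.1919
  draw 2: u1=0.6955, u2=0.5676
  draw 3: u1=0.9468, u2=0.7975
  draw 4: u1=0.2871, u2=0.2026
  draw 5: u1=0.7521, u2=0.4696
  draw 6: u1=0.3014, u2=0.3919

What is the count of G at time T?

t=0.000: Y=4 G=3 E=2
Draw 1: a1=3.504, a2=2.394, a3=0.810, a0=6.708; τ=−ln(0.4746)/6.708=0.111 → t=0.111; u2·a0=0.1919·6.708=1.287 ≤ a1=3.504 → R1 fires; Y=3 G=4 E=3
Draw 2: a1=3.942, a2=4.788, a3=1.620, a0=10.350; τ=−ln(0.6955)/10.350=0.035 → t=0.146; u2·a0=0.5676·10.350=5.875; a1=3.942 < 5.875 ≤ a1+a2=8.730 → R2 fires; Y=3 G=5 E=3
Draw 3: a1=3.942, a2=5.985, a3=2.025, a0=11.952; τ=−ln(0.9468)/11.952=0.005 → t=0.151; u2·a0=0.7975·11.952=9.532; a1=3.942 < 9.532 ≤ a1+a2=9.927 → R2 fires; Y=3 G=6 E=3
Draw 4: a1=3.942, a2=7.182, a3=2.430, a0=13.554; τ=−ln(0.2871)/13.554=0.092 → t=0.243; u2·a0=0.2026·13.554=2.746 ≤ a1=3.942 → R1 fires; Y=2 G=7 E=4
Draw 5: a1=3.504, a2=11.172, a3=3.780, a0=18.456; τ=−ln(0.7521)/18.456=0.015 → t=0.258; u2·a0=0.4696·18.456=8.667; a1=3.504 < 8.667 ≤ a1+a2=14.676 → R2 fires; Y=2 G=8 E=4
Draw 6: a1=3.504, a2=12.768, a3=4.320, a0=20.592; τ=−ln(0.3014)/20.592=0.058 → t=0.317 > T=0.28: stop.
Read off G at T=0.28: 8

G at T = 8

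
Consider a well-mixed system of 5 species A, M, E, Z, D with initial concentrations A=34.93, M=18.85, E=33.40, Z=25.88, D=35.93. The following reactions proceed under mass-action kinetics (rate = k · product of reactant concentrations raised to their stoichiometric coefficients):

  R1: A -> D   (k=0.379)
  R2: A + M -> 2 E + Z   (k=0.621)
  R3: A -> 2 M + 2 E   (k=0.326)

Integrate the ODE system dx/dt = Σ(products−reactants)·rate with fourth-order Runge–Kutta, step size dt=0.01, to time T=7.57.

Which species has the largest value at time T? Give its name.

Dominant species at T: E

RK4 with dt=0.01: 757 steps to T=7.57. Trajectory (selected grid times):
t=0.00: A=34.93 M=18.85 E=33.40 Z=25.88 D=35.93
t=0.84: A=4.85 M=1.11 E=86.67 Z=49.55 D=39.38
t=1.68: A=1.53 M=1.06 E=91.48 Z=51.17 D=40.29
t=2.52: A=0.49 M=1.06 E=92.99 Z=51.67 D=40.58
t=3.36: A=0.15 M=1.06 E=93.46 Z=51.83 D=40.67
t=4.21: A=0.05 M=1.06 E=93.62 Z=51.88 D=40.70
t=5.05: A=0.02 M=1.06 E=93.67 Z=51.90 D=40.71
t=5.89: A=0.00 M=1.06 E=93.68 Z=51.90 D=40.71
t=6.73: A=0.00 M=1.06 E=93.69 Z=51.91 D=40.72
t=7.57: A=0.00 M=1.06 E=93.69 Z=51.91 D=40.72
At T=7.57: A=0.00 M=1.06 E=93.69 Z=51.91 D=40.72; the largest is E.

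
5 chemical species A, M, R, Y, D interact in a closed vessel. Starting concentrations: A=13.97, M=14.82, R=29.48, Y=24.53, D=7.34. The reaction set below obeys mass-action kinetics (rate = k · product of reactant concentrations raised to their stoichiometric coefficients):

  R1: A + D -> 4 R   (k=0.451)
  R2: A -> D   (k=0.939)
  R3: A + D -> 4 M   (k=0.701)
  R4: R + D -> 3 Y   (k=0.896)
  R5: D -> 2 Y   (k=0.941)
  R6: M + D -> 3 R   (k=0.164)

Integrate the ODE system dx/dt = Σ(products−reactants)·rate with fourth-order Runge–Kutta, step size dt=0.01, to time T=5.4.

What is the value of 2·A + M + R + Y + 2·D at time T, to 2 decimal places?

Check how each reaction changes W = 2·A + M + R + Y + 2·D (weight of products minus weight of reactants):
R1: A + D -> 4 R: (1·4) − (2·1 + 2·1) = 4 − 4 = 0
R2: A -> D: (2·1) − (2·1) = 2 − 2 = 0
R3: A + D -> 4 M: (1·4) − (2·1 + 2·1) = 4 − 4 = 0
R4: R + D -> 3 Y: (1·3) − (1·1 + 2·1) = 3 − 3 = 0
R5: D -> 2 Y: (1·2) − (2·1) = 2 − 2 = 0
R6: M + D -> 3 R: (1·3) − (1·1 + 2·1) = 3 − 3 = 0
Every reaction leaves W unchanged, so W is conserved and no simulation is needed: W(T) = W(0) = 2·13.97 + 14.82 + 29.48 + 24.53 + 2·7.34 = 111.45

Value at T = 111.45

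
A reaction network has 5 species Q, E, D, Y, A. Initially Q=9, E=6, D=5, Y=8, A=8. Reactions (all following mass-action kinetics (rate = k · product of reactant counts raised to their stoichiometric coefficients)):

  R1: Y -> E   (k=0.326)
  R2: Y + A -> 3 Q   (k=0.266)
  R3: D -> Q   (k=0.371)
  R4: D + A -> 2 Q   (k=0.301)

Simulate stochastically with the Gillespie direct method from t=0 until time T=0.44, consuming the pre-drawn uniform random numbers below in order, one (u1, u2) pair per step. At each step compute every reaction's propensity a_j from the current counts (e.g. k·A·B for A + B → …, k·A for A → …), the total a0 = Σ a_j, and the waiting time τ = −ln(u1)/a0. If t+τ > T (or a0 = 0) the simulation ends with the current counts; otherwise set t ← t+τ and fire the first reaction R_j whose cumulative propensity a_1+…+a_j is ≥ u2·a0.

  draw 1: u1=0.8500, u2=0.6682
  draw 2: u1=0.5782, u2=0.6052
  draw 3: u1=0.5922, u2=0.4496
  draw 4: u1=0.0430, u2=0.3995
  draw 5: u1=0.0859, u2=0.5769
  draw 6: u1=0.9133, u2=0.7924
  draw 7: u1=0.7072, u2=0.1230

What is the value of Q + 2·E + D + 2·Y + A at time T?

Value at T = 50

Check how each reaction changes W = Q + 2·E + D + 2·Y + A (weight of products minus weight of reactants):
R1: Y -> E: (2·1) − (2·1) = 2 − 2 = 0
R2: Y + A -> 3 Q: (1·3) − (2·1 + 1·1) = 3 − 3 = 0
R3: D -> Q: (1·1) − (1·1) = 1 − 1 = 0
R4: D + A -> 2 Q: (1·2) − (1·1 + 1·1) = 2 − 2 = 0
Every reaction leaves W unchanged, so W is conserved and no simulation is needed: W(T) = W(0) = 9 + 2·6 + 5 + 2·8 + 8 = 50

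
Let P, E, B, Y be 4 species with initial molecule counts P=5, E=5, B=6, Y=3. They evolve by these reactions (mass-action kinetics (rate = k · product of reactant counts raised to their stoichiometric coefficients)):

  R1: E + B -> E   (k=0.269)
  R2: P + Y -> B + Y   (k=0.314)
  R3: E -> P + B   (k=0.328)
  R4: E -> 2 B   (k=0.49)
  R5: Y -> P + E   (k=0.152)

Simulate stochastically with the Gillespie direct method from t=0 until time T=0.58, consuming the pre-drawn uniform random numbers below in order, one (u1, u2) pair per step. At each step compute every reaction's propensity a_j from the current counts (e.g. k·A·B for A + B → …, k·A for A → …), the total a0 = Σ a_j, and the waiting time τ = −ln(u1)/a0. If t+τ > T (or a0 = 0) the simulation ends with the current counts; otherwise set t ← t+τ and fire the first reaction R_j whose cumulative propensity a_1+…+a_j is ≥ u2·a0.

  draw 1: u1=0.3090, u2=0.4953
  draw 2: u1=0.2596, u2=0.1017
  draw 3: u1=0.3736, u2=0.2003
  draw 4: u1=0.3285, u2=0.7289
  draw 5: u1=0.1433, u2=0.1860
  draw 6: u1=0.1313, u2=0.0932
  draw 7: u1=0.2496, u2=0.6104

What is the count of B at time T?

t=0.000: P=5 E=5 B=6 Y=3
Draw 1: a1=8.070, a2=4.710, a3=1.640, a4=2.450, a5=0.456, a0=17.326; τ=−ln(0.3090)/17.326=0.068 → t=0.068; u2·a0=0.4953·17.326=8.582; a1=8.070 < 8.582 ≤ a1+a2=12.780 → R2 fires; P=4 E=5 B=7 Y=3
Draw 2: a1=9.415, a2=3.768, a3=1.640, a4=2.450, a5=0.456, a0=17.729; τ=−ln(0.2596)/17.729=0.076 → t=0.144; u2·a0=0.1017·17.729=1.803 ≤ a1=9.415 → R1 fires; P=4 E=5 B=6 Y=3
Draw 3: a1=8.070, a2=3.768, a3=1.640, a4=2.450, a5=0.456, a0=16.384; τ=−ln(0.3736)/16.384=0.060 → t=0.204; u2·a0=0.2003·16.384=3.282 ≤ a1=8.070 → R1 fires; P=4 E=5 B=5 Y=3
Draw 4: a1=6.725, a2=3.768, a3=1.640, a4=2.450, a5=0.456, a0=15.039; τ=−ln(0.3285)/15.039=0.074 → t=0.278; u2·a0=0.7289·15.039=10.962; a1+a2=10.493 < 10.962 ≤ a1+…+a3=12.133 → R3 fires; P=5 E=4 B=6 Y=3
Draw 5: a1=6.456, a2=4.710, a3=1.312, a4=1.960, a5=0.456, a0=14.894; τ=−ln(0.1433)/14.894=0.130 → t=0.408; u2·a0=0.1860·14.894=2.770 ≤ a1=6.456 → R1 fires; P=5 E=4 B=5 Y=3
Draw 6: a1=5.380, a2=4.710, a3=1.312, a4=1.960, a5=0.456, a0=13.818; τ=−ln(0.1313)/13.818=0.147 → t=0.555; u2·a0=0.0932·13.818=1.288 ≤ a1=5.380 → R1 fires; P=5 E=4 B=4 Y=3
Draw 7: a1=4.304, a2=4.710, a3=1.312, a4=1.960, a5=0.456, a0=12.742; τ=−ln(0.2496)/12.742=0.109 → t=0.664 > T=0.58: stop.
Read off B at T=0.58: 4

B at T = 4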